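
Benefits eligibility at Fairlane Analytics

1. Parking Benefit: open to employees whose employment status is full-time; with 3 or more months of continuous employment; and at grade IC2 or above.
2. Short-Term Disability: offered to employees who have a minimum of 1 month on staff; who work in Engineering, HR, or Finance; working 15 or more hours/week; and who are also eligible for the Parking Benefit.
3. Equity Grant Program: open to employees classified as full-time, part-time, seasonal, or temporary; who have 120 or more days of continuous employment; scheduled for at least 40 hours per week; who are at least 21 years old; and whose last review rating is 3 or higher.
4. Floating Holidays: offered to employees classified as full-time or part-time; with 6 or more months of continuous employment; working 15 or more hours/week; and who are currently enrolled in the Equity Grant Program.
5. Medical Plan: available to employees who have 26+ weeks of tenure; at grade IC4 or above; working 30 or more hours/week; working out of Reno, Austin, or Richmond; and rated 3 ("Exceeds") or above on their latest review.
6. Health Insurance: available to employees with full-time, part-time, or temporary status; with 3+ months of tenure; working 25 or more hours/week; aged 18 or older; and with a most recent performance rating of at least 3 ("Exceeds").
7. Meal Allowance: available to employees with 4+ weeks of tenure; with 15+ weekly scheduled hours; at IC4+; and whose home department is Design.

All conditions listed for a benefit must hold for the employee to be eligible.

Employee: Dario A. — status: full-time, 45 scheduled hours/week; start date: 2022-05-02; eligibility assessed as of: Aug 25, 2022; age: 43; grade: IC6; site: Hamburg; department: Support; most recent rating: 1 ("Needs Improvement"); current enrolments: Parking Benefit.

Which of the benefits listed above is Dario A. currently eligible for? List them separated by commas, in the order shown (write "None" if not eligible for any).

Parking Benefit

Service from 2022-05-02 to Aug 25, 2022: 115 days.
Parking Benefit — status full-time ✓; service 115 days ≥ 3 months (≈90 days) ✓; grade IC6 ≥ IC2 ✓ → eligible.
Short-Term Disability — service 115 days ≥ 1 month (≈30 days) ✓; dept Support ✗ → not eligible.
Equity Grant Program — status full-time ✓; service 115 days < 120 days ✗ → not eligible.
Floating Holidays — status full-time ✓; service 115 days < 6 months (≈180 days) ✗ → not eligible.
Medical Plan — service 115 days < 26 weeks (≈182 days) ✗ → not eligible.
Health Insurance — status full-time ✓; service 115 days ≥ 3 months (≈90 days) ✓; 45 hrs/wk ≥ 25 ✓; age 43 ≥ 18 ✓; rating 1 < 3 ✗ → not eligible.
Meal Allowance — service 115 days ≥ 4 weeks (≈28 days) ✓; 45 hrs/wk ≥ 15 ✓; grade IC6 ≥ IC4 ✓; dept Support ✗ → not eligible.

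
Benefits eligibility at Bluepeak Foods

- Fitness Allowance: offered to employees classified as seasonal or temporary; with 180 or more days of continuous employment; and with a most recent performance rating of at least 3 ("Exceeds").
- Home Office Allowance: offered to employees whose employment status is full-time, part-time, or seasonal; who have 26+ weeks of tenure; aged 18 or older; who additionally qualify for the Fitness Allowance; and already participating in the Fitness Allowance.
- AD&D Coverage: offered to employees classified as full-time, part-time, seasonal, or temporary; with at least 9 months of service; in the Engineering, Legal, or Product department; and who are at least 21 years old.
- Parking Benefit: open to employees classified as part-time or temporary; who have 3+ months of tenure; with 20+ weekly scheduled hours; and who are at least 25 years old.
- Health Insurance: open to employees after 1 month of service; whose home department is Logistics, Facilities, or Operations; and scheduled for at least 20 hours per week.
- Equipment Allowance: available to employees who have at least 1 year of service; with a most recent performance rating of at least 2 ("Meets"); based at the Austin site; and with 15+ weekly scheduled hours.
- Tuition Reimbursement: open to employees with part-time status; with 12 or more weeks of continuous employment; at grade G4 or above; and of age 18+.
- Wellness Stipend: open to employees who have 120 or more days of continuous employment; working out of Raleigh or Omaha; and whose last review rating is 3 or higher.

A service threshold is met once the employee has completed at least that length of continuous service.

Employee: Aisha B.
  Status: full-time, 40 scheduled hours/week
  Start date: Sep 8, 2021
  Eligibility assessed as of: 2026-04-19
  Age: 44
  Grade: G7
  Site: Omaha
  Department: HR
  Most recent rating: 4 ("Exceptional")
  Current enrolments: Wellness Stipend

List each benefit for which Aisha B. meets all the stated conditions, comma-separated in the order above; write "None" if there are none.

Service from Sep 8, 2021 to 2026-04-19: 1684 days.
Fitness Allowance — status full-time ✗ (requires seasonal or temporary) → not eligible.
Home Office Allowance — status full-time ✓; service 1684 days ≥ 26 weeks (≈182 days) ✓; age 44 ≥ 18 ✓; not eligible for Fitness Allowance ✗ → not eligible.
AD&D Coverage — status full-time ✓; service 1684 days ≥ 9 months (≈270 days) ✓; dept HR ✗ → not eligible.
Parking Benefit — status full-time ✗ (requires part-time or temporary) → not eligible.
Health Insurance — service 1684 days ≥ 1 month (≈30 days) ✓; dept HR ✗ → not eligible.
Equipment Allowance — service 1684 days ≥ 1 year (≈365 days) ✓; rating 4 ≥ 2 ✓; site Omaha ✗ (not Austin) → not eligible.
Tuition Reimbursement — status full-time ✗ (requires part-time) → not eligible.
Wellness Stipend — service 1684 days ≥ 120 days ✓; site Omaha ✓; rating 4 ≥ 3 ✓ → eligible.

Wellness Stipend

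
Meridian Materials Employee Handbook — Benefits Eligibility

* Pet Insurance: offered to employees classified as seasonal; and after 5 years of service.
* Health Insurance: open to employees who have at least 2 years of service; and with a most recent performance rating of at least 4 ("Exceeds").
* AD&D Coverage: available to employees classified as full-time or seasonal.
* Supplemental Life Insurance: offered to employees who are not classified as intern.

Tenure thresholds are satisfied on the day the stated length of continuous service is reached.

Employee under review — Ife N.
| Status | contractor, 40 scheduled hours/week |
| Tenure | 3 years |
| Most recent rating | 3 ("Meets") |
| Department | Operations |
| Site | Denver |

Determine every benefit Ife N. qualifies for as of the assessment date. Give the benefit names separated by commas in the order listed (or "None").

Pet Insurance — status contractor ✗ (requires seasonal) → not eligible.
Health Insurance — service 3 years ≥ 2 years ✓; rating 3 < 4 ✗ → not eligible.
AD&D Coverage — status contractor ✗ (requires full-time or seasonal) → not eligible.
Supplemental Life Insurance — status contractor ✓ (not excluded) → eligible.

Supplemental Life Insurance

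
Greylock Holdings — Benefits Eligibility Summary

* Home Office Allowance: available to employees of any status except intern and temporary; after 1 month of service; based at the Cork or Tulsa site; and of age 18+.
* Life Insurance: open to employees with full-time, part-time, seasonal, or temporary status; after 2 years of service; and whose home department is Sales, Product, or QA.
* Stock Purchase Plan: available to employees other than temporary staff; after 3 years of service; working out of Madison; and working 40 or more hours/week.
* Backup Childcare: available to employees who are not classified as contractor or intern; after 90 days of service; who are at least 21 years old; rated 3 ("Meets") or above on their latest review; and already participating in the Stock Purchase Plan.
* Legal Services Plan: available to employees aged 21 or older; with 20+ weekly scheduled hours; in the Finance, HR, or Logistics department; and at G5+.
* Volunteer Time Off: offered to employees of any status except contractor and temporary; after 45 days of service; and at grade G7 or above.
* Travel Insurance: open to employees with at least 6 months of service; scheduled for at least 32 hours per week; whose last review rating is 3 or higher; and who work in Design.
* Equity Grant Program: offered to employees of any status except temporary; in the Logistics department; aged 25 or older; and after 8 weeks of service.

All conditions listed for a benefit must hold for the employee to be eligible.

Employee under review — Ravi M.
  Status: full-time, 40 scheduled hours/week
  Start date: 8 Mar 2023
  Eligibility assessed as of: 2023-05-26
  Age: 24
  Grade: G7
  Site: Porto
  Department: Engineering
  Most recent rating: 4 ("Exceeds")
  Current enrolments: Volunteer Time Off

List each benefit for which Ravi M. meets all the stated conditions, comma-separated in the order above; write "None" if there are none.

Service from 8 Mar 2023 to 2023-05-26: 79 days.
Home Office Allowance — status full-time ✓ (not excluded); service 79 days ≥ 1 month (≈30 days) ✓; site Porto ✗ (not Cork or Tulsa) → not eligible.
Life Insurance — status full-time ✓; service 79 days < 2 years (≈730 days) ✗ → not eligible.
Stock Purchase Plan — status full-time ✓ (not excluded); service 79 days < 3 years (≈1095 days) ✗ → not eligible.
Backup Childcare — status full-time ✓ (not excluded); service 79 days < 90 days ✗ → not eligible.
Legal Services Plan — age 24 ≥ 21 ✓; 40 hrs/wk ≥ 20 ✓; dept Engineering ✗ → not eligible.
Volunteer Time Off — status full-time ✓ (not excluded); service 79 days ≥ 45 days ✓; grade G7 ≥ G7 ✓ → eligible.
Travel Insurance — service 79 days < 6 months (≈180 days) ✗ → not eligible.
Equity Grant Program — status full-time ✓ (not excluded); dept Engineering ✗ → not eligible.

Volunteer Time Off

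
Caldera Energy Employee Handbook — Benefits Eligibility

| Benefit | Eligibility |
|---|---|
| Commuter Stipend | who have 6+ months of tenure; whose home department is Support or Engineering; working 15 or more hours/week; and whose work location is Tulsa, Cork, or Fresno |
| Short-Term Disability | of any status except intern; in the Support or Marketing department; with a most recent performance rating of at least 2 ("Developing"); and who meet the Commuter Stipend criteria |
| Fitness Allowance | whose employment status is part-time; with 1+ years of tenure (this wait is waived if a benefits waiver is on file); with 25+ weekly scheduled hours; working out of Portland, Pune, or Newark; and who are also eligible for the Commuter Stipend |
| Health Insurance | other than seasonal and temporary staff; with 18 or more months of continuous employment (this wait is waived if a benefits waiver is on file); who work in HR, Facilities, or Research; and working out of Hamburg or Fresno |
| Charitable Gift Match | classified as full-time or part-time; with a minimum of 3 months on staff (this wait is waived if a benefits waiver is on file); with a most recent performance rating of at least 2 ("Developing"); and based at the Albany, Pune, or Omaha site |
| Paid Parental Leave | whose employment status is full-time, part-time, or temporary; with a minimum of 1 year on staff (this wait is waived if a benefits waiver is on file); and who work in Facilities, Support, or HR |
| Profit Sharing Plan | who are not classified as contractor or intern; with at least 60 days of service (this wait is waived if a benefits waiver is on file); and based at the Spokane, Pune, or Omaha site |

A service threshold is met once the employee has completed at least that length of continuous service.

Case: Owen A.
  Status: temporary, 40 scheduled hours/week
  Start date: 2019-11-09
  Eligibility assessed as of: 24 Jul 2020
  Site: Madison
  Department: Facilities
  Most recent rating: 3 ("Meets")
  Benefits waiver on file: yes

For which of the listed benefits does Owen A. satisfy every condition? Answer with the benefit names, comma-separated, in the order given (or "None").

Paid Parental Leave

Service from 2019-11-09 to 24 Jul 2020: 258 days.
Commuter Stipend — service 258 days ≥ 6 months (≈180 days) ✓; dept Facilities ✗ → not eligible.
Short-Term Disability — status temporary ✓ (not excluded); dept Facilities ✗ → not eligible.
Fitness Allowance — status temporary ✗ (requires part-time) → not eligible.
Health Insurance — status temporary ✗ (excluded) → not eligible.
Charitable Gift Match — status temporary ✗ (requires full-time or part-time) → not eligible.
Paid Parental Leave — status temporary ✓; benefits waiver on file ✓; dept Facilities ✓ → eligible.
Profit Sharing Plan — status temporary ✓ (not excluded); benefits waiver on file ✓; site Madison ✗ (not Spokane, Pune, or Omaha) → not eligible.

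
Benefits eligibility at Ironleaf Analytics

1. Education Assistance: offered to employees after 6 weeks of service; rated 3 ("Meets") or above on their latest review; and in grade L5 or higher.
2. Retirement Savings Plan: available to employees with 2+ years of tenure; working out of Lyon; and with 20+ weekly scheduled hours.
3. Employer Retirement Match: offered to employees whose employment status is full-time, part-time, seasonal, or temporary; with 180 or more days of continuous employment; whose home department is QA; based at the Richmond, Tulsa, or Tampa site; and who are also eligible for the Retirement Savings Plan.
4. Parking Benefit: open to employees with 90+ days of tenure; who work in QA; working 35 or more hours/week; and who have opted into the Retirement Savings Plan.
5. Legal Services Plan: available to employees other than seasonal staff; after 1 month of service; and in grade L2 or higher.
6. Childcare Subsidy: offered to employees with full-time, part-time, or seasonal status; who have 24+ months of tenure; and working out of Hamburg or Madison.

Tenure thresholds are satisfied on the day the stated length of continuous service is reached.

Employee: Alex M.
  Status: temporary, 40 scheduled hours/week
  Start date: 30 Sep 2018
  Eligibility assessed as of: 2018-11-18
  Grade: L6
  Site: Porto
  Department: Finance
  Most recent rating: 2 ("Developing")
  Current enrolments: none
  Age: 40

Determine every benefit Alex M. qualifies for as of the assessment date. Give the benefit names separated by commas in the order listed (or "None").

Legal Services Plan

Service from 30 Sep 2018 to 2018-11-18: 49 days.
Education Assistance — service 49 days ≥ 6 weeks (≈42 days) ✓; rating 2 < 3 ✗ → not eligible.
Retirement Savings Plan — service 49 days < 2 years (≈730 days) ✗ → not eligible.
Employer Retirement Match — status temporary ✓; service 49 days < 180 days ✗ → not eligible.
Parking Benefit — service 49 days < 90 days ✗ → not eligible.
Legal Services Plan — status temporary ✓ (not excluded); service 49 days ≥ 1 month (≈30 days) ✓; grade L6 ≥ L2 ✓ → eligible.
Childcare Subsidy — status temporary ✗ (requires full-time, part-time, or seasonal) → not eligible.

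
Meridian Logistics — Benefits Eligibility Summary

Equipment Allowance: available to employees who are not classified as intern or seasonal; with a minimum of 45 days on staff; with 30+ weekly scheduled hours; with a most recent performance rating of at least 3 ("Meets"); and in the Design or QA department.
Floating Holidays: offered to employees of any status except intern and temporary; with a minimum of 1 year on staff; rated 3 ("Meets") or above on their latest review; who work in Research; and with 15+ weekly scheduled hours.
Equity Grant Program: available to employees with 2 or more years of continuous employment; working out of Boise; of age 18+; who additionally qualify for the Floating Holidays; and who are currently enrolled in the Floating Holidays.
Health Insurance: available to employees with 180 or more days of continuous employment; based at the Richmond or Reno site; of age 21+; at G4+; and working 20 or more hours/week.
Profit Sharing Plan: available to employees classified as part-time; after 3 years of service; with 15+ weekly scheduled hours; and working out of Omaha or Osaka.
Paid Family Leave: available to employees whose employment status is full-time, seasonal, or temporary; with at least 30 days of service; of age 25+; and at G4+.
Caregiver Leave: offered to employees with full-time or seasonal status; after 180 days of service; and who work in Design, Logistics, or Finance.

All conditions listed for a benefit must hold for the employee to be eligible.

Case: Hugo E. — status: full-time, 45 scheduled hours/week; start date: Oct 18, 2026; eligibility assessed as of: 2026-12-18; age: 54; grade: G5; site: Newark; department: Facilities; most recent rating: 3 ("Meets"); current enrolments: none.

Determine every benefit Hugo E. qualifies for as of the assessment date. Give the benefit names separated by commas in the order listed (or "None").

Paid Family Leave

Service from Oct 18, 2026 to 2026-12-18: 61 days.
Equipment Allowance — status full-time ✓ (not excluded); service 61 days ≥ 45 days ✓; 45 hrs/wk ≥ 30 ✓; rating 3 ≥ 3 ✓; dept Facilities ✗ → not eligible.
Floating Holidays — status full-time ✓ (not excluded); service 61 days < 1 year (≈365 days) ✗ → not eligible.
Equity Grant Program — service 61 days < 2 years (≈730 days) ✗ → not eligible.
Health Insurance — service 61 days < 180 days ✗ → not eligible.
Profit Sharing Plan — status full-time ✗ (requires part-time) → not eligible.
Paid Family Leave — status full-time ✓; service 61 days ≥ 30 days ✓; age 54 ≥ 25 ✓; grade G5 ≥ G4 ✓ → eligible.
Caregiver Leave — status full-time ✓; service 61 days < 180 days ✗ → not eligible.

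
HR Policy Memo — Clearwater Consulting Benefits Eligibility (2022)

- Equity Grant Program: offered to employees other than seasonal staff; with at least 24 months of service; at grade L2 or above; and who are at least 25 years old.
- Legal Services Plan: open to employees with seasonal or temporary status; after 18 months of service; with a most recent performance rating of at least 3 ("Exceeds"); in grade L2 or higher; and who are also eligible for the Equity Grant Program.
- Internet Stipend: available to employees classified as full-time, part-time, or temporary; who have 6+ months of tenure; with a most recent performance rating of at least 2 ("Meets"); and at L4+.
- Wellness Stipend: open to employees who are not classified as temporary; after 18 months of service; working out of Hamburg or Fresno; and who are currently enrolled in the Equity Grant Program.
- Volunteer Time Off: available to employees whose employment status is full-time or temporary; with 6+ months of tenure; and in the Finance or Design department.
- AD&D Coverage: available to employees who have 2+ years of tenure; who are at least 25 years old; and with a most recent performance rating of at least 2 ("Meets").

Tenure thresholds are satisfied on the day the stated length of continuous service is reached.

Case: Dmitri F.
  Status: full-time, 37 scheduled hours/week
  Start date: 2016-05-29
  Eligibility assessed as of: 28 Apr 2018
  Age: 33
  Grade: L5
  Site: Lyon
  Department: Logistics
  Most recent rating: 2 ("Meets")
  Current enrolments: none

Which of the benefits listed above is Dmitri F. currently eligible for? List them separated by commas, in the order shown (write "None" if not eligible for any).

Service from 2016-05-29 to 28 Apr 2018: 699 days.
Equity Grant Program — status full-time ✓ (not excluded); service 699 days < 24 months (≈720 days) ✗ → not eligible.
Legal Services Plan — status full-time ✗ (requires seasonal or temporary) → not eligible.
Internet Stipend — status full-time ✓; service 699 days ≥ 6 months (≈180 days) ✓; rating 2 ≥ 2 ✓; grade L5 ≥ L4 ✓ → eligible.
Wellness Stipend — status full-time ✓ (not excluded); service 699 days ≥ 18 months (≈540 days) ✓; site Lyon ✗ (not Hamburg or Fresno) → not eligible.
Volunteer Time Off — status full-time ✓; service 699 days ≥ 6 months (≈180 days) ✓; dept Logistics ✗ → not eligible.
AD&D Coverage — service 699 days < 2 years (≈730 days) ✗ → not eligible.

Internet Stipend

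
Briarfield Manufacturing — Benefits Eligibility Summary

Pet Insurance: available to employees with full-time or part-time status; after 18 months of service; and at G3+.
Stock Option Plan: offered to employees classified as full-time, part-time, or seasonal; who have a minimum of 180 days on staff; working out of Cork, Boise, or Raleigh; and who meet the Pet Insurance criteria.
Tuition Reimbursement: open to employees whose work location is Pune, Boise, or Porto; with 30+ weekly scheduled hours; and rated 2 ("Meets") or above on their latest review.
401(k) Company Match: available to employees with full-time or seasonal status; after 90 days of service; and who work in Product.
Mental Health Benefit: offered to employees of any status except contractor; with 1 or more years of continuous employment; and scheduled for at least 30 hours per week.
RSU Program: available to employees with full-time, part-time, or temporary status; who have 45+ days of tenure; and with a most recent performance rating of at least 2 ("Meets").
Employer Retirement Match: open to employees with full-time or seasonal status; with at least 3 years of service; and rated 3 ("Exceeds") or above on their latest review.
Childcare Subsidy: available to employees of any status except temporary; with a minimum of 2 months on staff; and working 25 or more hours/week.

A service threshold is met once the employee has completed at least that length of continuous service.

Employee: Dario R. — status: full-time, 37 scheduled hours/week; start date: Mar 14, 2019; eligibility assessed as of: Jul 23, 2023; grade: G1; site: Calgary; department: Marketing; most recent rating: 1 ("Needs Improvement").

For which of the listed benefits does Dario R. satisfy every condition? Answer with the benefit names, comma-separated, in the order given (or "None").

Mental Health Benefit, Childcare Subsidy

Service from Mar 14, 2019 to Jul 23, 2023: 1592 days.
Pet Insurance — status full-time ✓; service 1592 days ≥ 18 months (≈540 days) ✓; grade G1 < G3 ✗ → not eligible.
Stock Option Plan — status full-time ✓; service 1592 days ≥ 180 days ✓; site Calgary ✗ (not Cork, Boise, or Raleigh) → not eligible.
Tuition Reimbursement — site Calgary ✗ (not Pune, Boise, or Porto) → not eligible.
401(k) Company Match — status full-time ✓; service 1592 days ≥ 90 days ✓; dept Marketing ✗ → not eligible.
Mental Health Benefit — status full-time ✓ (not excluded); service 1592 days ≥ 1 year (≈365 days) ✓; 37 hrs/wk ≥ 30 ✓ → eligible.
RSU Program — status full-time ✓; service 1592 days ≥ 45 days ✓; rating 1 < 2 ✗ → not eligible.
Employer Retirement Match — status full-time ✓; service 1592 days ≥ 3 years (≈1095 days) ✓; rating 1 < 3 ✗ → not eligible.
Childcare Subsidy — status full-time ✓ (not excluded); service 1592 days ≥ 2 months (≈60 days) ✓; 37 hrs/wk ≥ 25 ✓ → eligible.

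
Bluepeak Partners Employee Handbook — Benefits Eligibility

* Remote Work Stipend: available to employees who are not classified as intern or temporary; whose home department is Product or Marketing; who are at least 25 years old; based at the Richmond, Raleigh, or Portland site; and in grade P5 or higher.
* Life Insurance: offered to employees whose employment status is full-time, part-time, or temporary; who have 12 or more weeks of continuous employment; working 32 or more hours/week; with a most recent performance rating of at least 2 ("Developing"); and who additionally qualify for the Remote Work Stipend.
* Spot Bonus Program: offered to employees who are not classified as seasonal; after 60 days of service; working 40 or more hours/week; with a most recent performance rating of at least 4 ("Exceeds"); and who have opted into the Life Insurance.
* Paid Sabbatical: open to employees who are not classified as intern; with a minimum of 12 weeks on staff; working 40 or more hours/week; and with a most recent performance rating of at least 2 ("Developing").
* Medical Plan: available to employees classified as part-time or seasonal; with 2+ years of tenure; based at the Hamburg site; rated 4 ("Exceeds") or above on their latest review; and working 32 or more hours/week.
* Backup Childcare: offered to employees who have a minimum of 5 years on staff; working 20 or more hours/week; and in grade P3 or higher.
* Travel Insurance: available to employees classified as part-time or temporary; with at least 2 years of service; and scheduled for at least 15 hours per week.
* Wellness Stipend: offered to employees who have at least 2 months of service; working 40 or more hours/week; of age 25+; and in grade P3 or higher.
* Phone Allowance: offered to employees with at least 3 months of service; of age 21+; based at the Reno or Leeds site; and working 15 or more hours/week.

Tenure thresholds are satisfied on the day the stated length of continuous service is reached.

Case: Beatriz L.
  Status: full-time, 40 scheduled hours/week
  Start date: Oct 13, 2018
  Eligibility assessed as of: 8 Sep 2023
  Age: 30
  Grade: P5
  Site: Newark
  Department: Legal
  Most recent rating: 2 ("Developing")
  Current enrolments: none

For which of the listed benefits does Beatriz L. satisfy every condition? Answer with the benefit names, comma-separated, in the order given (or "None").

Service from Oct 13, 2018 to 8 Sep 2023: 1791 days.
Remote Work Stipend — status full-time ✓ (not excluded); dept Legal ✗ → not eligible.
Life Insurance — status full-time ✓; service 1791 days ≥ 12 weeks (≈84 days) ✓; 40 hrs/wk ≥ 32 ✓; rating 2 ≥ 2 ✓; not eligible for Remote Work Stipend ✗ → not eligible.
Spot Bonus Program — status full-time ✓ (not excluded); service 1791 days ≥ 60 days ✓; 40 hrs/wk ≥ 40 ✓; rating 2 < 4 ✗ → not eligible.
Paid Sabbatical — status full-time ✓ (not excluded); service 1791 days ≥ 12 weeks (≈84 days) ✓; 40 hrs/wk ≥ 40 ✓; rating 2 ≥ 2 ✓ → eligible.
Medical Plan — status full-time ✗ (requires part-time or seasonal) → not eligible.
Backup Childcare — service 1791 days < 5 years (≈1825 days) ✗ → not eligible.
Travel Insurance — status full-time ✗ (requires part-time or temporary) → not eligible.
Wellness Stipend — service 1791 days ≥ 2 months (≈60 days) ✓; 40 hrs/wk ≥ 40 ✓; age 30 ≥ 25 ✓; grade P5 ≥ P3 ✓ → eligible.
Phone Allowance — service 1791 days ≥ 3 months (≈90 days) ✓; age 30 ≥ 21 ✓; site Newark ✗ (not Reno or Leeds) → not eligible.

Paid Sabbatical, Wellness Stipend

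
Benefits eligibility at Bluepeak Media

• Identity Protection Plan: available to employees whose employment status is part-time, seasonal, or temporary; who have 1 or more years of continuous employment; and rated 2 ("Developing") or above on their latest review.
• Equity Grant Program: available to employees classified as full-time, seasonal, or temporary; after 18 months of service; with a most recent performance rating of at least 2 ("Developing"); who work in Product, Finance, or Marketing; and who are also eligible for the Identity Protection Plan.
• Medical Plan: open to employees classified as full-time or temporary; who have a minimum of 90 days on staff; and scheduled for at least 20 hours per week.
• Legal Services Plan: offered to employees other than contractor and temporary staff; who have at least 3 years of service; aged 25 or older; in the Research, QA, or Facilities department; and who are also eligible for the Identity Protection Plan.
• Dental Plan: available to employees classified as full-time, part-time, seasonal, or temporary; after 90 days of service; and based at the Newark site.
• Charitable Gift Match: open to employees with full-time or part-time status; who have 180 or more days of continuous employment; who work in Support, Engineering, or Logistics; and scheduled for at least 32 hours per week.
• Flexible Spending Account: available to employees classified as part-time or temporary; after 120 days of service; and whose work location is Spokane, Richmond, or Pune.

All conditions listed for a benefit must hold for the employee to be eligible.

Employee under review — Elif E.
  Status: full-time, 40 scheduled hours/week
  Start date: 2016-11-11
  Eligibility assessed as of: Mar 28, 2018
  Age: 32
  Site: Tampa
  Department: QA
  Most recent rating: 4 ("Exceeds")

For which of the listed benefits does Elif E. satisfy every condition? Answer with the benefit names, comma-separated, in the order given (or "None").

Service from 2016-11-11 to Mar 28, 2018: 502 days.
Identity Protection Plan — status full-time ✗ (requires part-time, seasonal, or temporary) → not eligible.
Equity Grant Program — status full-time ✓; service 502 days < 18 months (≈540 days) ✗ → not eligible.
Medical Plan — status full-time ✓; service 502 days ≥ 90 days ✓; 40 hrs/wk ≥ 20 ✓ → eligible.
Legal Services Plan — status full-time ✓ (not excluded); service 502 days < 3 years (≈1095 days) ✗ → not eligible.
Dental Plan — status full-time ✓; service 502 days ≥ 90 days ✓; site Tampa ✗ (not Newark) → not eligible.
Charitable Gift Match — status full-time ✓; service 502 days ≥ 180 days ✓; dept QA ✗ → not eligible.
Flexible Spending Account — status full-time ✗ (requires part-time or temporary) → not eligible.

Medical Plan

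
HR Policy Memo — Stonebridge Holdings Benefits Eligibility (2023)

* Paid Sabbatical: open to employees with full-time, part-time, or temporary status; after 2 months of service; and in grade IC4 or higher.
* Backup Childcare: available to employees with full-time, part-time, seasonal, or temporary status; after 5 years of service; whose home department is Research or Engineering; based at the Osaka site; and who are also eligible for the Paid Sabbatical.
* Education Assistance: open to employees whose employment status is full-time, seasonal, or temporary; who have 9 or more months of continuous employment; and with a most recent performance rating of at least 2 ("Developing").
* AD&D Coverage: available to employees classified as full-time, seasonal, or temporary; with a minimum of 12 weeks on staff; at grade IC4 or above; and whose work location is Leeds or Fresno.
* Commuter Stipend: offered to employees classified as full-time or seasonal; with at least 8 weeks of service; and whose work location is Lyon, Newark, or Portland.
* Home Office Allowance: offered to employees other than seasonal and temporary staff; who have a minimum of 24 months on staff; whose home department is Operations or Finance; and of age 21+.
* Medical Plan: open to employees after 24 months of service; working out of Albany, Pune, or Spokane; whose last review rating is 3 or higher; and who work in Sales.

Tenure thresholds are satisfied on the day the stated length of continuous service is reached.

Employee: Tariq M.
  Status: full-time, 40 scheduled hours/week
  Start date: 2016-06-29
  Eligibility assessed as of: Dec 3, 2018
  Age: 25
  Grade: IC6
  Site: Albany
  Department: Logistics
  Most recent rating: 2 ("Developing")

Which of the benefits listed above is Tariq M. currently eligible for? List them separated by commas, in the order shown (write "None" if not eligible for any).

Service from 2016-06-29 to Dec 3, 2018: 887 days.
Paid Sabbatical — status full-time ✓; service 887 days ≥ 2 months (≈60 days) ✓; grade IC6 ≥ IC4 ✓ → eligible.
Backup Childcare — status full-time ✓; service 887 days < 5 years (≈1825 days) ✗ → not eligible.
Education Assistance — status full-time ✓; service 887 days ≥ 9 months (≈270 days) ✓; rating 2 ≥ 2 ✓ → eligible.
AD&D Coverage — status full-time ✓; service 887 days ≥ 12 weeks (≈84 days) ✓; grade IC6 ≥ IC4 ✓; site Albany ✗ (not Leeds or Fresno) → not eligible.
Commuter Stipend — status full-time ✓; service 887 days ≥ 8 weeks (≈56 days) ✓; site Albany ✗ (not Lyon, Newark, or Portland) → not eligible.
Home Office Allowance — status full-time ✓ (not excluded); service 887 days ≥ 24 months (≈720 days) ✓; dept Logistics ✗ → not eligible.
Medical Plan — service 887 days ≥ 24 months (≈720 days) ✓; site Albany ✓; rating 2 < 3 ✗ → not eligible.

Paid Sabbatical, Education Assistance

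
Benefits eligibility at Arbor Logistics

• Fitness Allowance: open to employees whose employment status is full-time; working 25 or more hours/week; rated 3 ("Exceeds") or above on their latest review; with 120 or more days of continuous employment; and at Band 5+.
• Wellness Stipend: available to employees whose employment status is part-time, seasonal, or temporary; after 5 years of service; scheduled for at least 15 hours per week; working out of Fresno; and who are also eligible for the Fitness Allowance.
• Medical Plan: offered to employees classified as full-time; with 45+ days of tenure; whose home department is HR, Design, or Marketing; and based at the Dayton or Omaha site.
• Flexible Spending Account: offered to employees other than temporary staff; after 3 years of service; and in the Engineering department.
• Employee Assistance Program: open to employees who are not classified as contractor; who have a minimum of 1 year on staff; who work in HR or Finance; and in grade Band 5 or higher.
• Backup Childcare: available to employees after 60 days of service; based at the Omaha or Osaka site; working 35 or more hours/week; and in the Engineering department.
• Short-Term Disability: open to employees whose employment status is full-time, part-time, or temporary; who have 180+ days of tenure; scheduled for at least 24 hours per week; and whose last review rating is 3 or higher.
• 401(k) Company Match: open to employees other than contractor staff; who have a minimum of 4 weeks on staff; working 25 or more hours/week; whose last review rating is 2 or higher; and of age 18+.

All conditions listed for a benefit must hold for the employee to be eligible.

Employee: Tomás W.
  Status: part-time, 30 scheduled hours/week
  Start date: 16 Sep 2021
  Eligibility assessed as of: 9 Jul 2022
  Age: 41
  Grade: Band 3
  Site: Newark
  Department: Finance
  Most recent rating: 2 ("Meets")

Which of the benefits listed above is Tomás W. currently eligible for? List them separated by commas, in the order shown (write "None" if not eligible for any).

Service from 16 Sep 2021 to 9 Jul 2022: 296 days.
Fitness Allowance — status part-time ✗ (requires full-time) → not eligible.
Wellness Stipend — status part-time ✓; service 296 days < 5 years (≈1825 days) ✗ → not eligible.
Medical Plan — status part-time ✗ (requires full-time) → not eligible.
Flexible Spending Account — status part-time ✓ (not excluded); service 296 days < 3 years (≈1095 days) ✗ → not eligible.
Employee Assistance Program — status part-time ✓ (not excluded); service 296 days < 1 year (≈365 days) ✗ → not eligible.
Backup Childcare — service 296 days ≥ 60 days ✓; site Newark ✗ (not Omaha or Osaka) → not eligible.
Short-Term Disability — status part-time ✓; service 296 days ≥ 180 days ✓; 30 hrs/wk ≥ 24 ✓; rating 2 < 3 ✗ → not eligible.
401(k) Company Match — status part-time ✓ (not excluded); service 296 days ≥ 4 weeks (≈28 days) ✓; 30 hrs/wk ≥ 25 ✓; rating 2 ≥ 2 ✓; age 41 ≥ 18 ✓ → eligible.

401(k) Company Match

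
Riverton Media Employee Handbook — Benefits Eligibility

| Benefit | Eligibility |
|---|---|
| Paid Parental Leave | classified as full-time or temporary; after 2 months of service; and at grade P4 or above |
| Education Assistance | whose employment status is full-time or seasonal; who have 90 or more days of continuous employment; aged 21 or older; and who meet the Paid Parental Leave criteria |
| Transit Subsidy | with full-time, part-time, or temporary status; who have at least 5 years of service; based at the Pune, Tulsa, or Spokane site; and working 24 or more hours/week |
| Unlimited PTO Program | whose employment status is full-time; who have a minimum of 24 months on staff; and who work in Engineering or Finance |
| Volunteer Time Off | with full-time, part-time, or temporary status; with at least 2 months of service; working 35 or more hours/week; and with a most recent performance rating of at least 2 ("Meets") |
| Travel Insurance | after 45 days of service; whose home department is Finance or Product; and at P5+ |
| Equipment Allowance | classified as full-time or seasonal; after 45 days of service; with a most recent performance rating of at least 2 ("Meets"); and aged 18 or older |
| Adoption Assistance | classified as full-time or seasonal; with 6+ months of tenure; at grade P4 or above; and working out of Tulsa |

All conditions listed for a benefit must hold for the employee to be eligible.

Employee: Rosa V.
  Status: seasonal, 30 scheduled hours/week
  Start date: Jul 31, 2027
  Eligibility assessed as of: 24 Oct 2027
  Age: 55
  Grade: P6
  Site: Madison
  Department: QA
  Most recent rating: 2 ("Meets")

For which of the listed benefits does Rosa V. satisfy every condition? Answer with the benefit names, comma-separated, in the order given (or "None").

Service from Jul 31, 2027 to 24 Oct 2027: 85 days.
Paid Parental Leave — status seasonal ✗ (requires full-time or temporary) → not eligible.
Education Assistance — status seasonal ✓; service 85 days < 90 days ✗ → not eligible.
Transit Subsidy — status seasonal ✗ (requires full-time, part-time, or temporary) → not eligible.
Unlimited PTO Program — status seasonal ✗ (requires full-time) → not eligible.
Volunteer Time Off — status seasonal ✗ (requires full-time, part-time, or temporary) → not eligible.
Travel Insurance — service 85 days ≥ 45 days ✓; dept QA ✗ → not eligible.
Equipment Allowance — status seasonal ✓; service 85 days ≥ 45 days ✓; rating 2 ≥ 2 ✓; age 55 ≥ 18 ✓ → eligible.
Adoption Assistance — status seasonal ✓; service 85 days < 6 months (≈180 days) ✗ → not eligible.

Equipment Allowance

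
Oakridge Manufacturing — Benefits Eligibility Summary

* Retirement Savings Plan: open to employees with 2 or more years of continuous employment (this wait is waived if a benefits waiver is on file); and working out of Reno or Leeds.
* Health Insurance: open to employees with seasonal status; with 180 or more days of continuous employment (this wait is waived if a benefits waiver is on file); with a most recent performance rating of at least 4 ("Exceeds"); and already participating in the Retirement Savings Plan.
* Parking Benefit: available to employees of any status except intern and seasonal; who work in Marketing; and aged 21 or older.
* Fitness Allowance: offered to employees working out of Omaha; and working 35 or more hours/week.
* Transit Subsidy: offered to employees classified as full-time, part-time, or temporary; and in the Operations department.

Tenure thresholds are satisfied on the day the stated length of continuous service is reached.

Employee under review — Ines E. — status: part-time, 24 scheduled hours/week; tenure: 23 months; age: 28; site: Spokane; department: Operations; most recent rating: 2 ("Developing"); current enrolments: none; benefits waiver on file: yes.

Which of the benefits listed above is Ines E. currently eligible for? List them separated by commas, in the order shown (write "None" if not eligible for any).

Retirement Savings Plan — benefits waiver on file ✓; site Spokane ✗ (not Reno or Leeds) → not eligible.
Health Insurance — status part-time ✗ (requires seasonal) → not eligible.
Parking Benefit — status part-time ✓ (not excluded); dept Operations ✗ → not eligible.
Fitness Allowance — site Spokane ✗ (not Omaha) → not eligible.
Transit Subsidy — status part-time ✓; dept Operations ✓ → eligible.

Transit Subsidy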